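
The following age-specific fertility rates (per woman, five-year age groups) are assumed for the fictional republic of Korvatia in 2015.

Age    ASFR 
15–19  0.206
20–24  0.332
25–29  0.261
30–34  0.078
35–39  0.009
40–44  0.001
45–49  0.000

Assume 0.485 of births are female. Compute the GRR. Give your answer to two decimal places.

Proportion female at birth = 0.485.
Sum of ASFRs = 0.206 + 0.332 + 0.261 + 0.078 + 0.009 + 0.001 + 0.000 = 0.887
TFR = 5 × 0.887 = 4.435
GRR = 0.485 × 4.435 = 2.15098

2.15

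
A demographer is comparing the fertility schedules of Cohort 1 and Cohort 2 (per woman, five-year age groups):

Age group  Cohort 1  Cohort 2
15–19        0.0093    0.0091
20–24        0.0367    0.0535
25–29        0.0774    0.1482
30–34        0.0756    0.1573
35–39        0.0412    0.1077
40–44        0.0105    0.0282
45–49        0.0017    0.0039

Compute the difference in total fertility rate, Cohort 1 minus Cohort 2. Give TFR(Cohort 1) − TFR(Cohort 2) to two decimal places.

-1.28

Cohort 1:
  Sum of ASFRs = 0.0093 + 0.0367 + 0.0774 + 0.0756 + 0.0412 + 0.0105 + 0.0017 = 0.2524
  TFR = 5 × 0.2524 = 1.262
Cohort 2:
  Sum of ASFRs = 0.0091 + 0.0535 + 0.1482 + 0.1573 + 0.1077 + 0.0282 + 0.0039 = 0.5079
  TFR = 5 × 0.5079 = 2.5395
Difference = 1.262 − 2.5395 = -1.2775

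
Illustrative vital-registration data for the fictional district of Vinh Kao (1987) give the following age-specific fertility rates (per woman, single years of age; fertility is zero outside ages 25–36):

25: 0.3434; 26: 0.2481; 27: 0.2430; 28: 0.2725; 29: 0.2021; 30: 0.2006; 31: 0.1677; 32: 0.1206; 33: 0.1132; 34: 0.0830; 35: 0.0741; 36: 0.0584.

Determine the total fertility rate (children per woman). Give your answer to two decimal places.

2.13

Sum of ASFRs = 0.3434 + 0.2481 + 0.2430 + 0.2725 + 0.2021 + 0.2006 + 0.1677 + 0.1206 + 0.1132 + 0.0830 + 0.0741 + 0.0584 = 2.1267
TFR = 2.1267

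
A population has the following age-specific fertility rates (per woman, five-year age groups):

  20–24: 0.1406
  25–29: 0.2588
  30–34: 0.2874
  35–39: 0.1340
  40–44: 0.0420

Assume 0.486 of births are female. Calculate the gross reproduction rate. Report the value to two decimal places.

Proportion female at birth = 0.486.
Sum of ASFRs = 0.1406 + 0.2588 + 0.2874 + 0.1340 + 0.0420 = 0.8628
TFR = 5 × 0.8628 = 4.314
GRR = 0.486 × 4.314 = 2.09660

2.10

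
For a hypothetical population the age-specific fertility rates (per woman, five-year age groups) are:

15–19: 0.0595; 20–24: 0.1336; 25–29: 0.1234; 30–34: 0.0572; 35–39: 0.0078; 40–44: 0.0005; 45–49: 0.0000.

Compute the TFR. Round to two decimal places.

Sum of ASFRs = 0.0595 + 0.1336 + 0.1234 + 0.0572 + 0.0078 + 0.0005 + 0.0000 = 0.3820
TFR = 5 × 0.3820 = 1.91

1.91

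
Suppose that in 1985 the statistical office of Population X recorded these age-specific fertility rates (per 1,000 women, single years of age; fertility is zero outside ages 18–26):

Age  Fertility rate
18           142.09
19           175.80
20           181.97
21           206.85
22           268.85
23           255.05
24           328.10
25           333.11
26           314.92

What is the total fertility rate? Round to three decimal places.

Sum of ASFRs = 142.09 + 175.80 + 181.97 + 206.85 + 268.85 + 255.05 + 328.10 + 333.11 + 314.92 = 2206.74
TFR = 2206.74 / 1000 = 2.20674

2.207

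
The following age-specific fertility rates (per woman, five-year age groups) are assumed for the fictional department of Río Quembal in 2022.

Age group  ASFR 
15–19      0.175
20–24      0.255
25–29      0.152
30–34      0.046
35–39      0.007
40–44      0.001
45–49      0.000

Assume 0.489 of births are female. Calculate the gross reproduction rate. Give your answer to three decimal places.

1.555

Proportion female at birth = 0.489.
Sum of ASFRs = 0.175 + 0.255 + 0.152 + 0.046 + 0.007 + 0.001 + 0.000 = 0.636
TFR = 5 × 0.636 = 3.18
GRR = 0.489 × 3.18 = 1.55502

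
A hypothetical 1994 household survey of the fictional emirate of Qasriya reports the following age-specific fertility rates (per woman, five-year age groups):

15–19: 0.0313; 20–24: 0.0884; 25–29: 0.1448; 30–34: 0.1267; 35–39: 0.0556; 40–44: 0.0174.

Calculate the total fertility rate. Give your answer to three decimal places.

Sum of ASFRs = 0.0313 + 0.0884 + 0.1448 + 0.1267 + 0.0556 + 0.0174 = 0.4642
TFR = 5 × 0.4642 = 2.321

2.321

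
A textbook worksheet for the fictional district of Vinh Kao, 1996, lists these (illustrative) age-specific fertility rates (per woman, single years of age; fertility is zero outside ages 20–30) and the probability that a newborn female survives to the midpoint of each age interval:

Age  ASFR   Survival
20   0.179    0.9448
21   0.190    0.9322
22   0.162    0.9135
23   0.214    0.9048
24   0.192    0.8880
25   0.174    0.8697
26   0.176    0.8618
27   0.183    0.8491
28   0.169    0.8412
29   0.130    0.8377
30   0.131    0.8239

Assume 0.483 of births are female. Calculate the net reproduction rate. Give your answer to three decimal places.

0.809

Proportion female at birth = 0.483.
Survival-weighted fertility by age (1·fₓ·Sₓ):
  20: 1 × 0.179 × 0.9448 = 0.16912
  21: 1 × 0.190 × 0.9322 = 0.17712
  22: 1 × 0.162 × 0.9135 = 0.14799
  23: 1 × 0.214 × 0.9048 = 0.19363
  24: 1 × 0.192 × 0.8880 = 0.17050
  25: 1 × 0.174 × 0.8697 = 0.15133
  26: 1 × 0.176 × 0.8618 = 0.15168
  27: 1 × 0.183 × 0.8491 = 0.15539
  28: 1 × 0.169 × 0.8412 = 0.14216
  29: 1 × 0.130 × 0.8377 = 0.10890
  30: 1 × 0.131 × 0.8239 = 0.10793
Sum = 1.67575
NRR = 0.483 × 1.67575 = 0.80939
With NRR below 1 the population is below replacement fertility.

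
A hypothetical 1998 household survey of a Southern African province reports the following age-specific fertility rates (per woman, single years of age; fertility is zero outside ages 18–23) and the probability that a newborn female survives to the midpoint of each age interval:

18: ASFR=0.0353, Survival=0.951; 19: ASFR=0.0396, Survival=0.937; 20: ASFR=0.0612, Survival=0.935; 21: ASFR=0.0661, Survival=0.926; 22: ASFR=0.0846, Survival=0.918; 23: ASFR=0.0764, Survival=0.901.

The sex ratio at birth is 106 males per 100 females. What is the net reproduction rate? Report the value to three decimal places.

Proportion female at birth = 100 / (100 + 106) = 0.48544.
Per-age-group product (1 × ASFR × survival probability):
  18: 1 × 0.0353 × 0.951 = 0.03357
  19: 1 × 0.0396 × 0.937 = 0.03711
  20: 1 × 0.0612 × 0.935 = 0.05722
  21: 1 × 0.0661 × 0.926 = 0.06121
  22: 1 × 0.0846 × 0.918 = 0.07766
  23: 1 × 0.0764 × 0.901 = 0.06884
Sum = 0.33561
NRR = 0.48544 × 0.33561 = 0.16292

0.163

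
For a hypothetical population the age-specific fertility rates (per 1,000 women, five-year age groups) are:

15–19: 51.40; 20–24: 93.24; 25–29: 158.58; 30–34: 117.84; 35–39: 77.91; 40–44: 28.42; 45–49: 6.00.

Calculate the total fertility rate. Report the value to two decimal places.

Sum of ASFRs = 51.40 + 93.24 + 158.58 + 117.84 + 77.91 + 28.42 + 6.00 = 533.39
TFR = 5 × 533.39 / 1000 = 2.66695

2.67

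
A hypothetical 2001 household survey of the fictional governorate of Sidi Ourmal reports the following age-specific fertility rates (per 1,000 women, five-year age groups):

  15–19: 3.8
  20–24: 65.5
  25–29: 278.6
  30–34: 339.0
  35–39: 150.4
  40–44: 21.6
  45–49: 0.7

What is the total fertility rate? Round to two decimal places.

4.30

Sum of ASFRs = 3.8 + 65.5 + 278.6 + 339.0 + 150.4 + 21.6 + 0.7 = 859.6
TFR = 5 × 859.6 / 1000 = 4.298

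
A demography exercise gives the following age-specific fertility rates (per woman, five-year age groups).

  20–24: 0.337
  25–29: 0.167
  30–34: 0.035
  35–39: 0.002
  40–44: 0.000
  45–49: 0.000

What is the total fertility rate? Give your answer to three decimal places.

Sum of ASFRs = 0.337 + 0.167 + 0.035 + 0.002 + 0.000 + 0.000 = 0.541
TFR = 5 × 0.541 = 2.705

2.705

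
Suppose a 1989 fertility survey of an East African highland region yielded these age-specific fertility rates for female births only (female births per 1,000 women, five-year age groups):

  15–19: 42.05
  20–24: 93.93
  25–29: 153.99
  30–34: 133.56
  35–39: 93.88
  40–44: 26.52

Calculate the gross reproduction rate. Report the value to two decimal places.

2.72

Sum of female ASFRs = 42.05 + 93.93 + 153.99 + 133.56 + 93.88 + 26.52 = 543.93
GRR = 5 × 543.93 / 1000 = 2.71965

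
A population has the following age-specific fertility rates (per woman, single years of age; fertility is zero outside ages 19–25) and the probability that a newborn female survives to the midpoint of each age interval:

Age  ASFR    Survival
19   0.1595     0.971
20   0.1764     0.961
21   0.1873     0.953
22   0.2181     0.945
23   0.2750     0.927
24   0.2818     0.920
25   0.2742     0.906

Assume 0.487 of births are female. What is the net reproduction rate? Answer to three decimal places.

Proportion female at birth = 0.487.
Survival-weighted fertility by age (1·fₓ·Sₓ):
  19: 1 × 0.1595 × 0.971 = 0.15487
  20: 1 × 0.1764 × 0.961 = 0.16952
  21: 1 × 0.1873 × 0.953 = 0.17850
  22: 1 × 0.2181 × 0.945 = 0.20610
  23: 1 × 0.2750 × 0.927 = 0.25493
  24: 1 × 0.2818 × 0.920 = 0.25926
  25: 1 × 0.2742 × 0.906 = 0.24843
Sum = 1.47161
NRR = 0.487 × 1.47161 = 0.71667
NRR < 1, so the cohort does not fully replace itself.

0.717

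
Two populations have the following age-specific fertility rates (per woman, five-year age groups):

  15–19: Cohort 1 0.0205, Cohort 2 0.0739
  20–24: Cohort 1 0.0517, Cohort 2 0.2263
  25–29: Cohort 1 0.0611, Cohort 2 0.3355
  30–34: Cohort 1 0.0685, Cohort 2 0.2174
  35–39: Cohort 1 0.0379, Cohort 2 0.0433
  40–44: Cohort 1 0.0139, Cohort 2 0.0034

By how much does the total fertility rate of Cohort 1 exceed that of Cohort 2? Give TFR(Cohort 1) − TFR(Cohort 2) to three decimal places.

Cohort 1:
  Sum of ASFRs = 0.0205 + 0.0517 + 0.0611 + 0.0685 + 0.0379 + 0.0139 = 0.2536
  TFR = 5 × 0.2536 = 1.268
Cohort 2:
  Sum of ASFRs = 0.0739 + 0.2263 + 0.3355 + 0.2174 + 0.0433 + 0.0034 = 0.8998
  TFR = 5 × 0.8998 = 4.499
Difference = 1.268 − 4.499 = -3.231

-3.231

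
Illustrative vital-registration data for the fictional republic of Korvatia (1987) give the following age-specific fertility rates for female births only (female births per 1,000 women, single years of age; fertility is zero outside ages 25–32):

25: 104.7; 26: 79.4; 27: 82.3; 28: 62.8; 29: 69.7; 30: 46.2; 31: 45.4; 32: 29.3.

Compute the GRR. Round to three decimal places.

Sum of female ASFRs = 104.7 + 79.4 + 82.3 + 62.8 + 69.7 + 46.2 + 45.4 + 29.3 = 519.8
GRR = 519.8 / 1000 = 0.5198

0.520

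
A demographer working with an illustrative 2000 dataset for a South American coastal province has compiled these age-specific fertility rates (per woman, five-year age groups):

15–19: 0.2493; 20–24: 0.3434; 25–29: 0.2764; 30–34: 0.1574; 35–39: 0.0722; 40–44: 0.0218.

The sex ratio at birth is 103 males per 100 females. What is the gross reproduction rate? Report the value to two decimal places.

2.76

Proportion female at birth = 100 / (100 + 103) = 0.49261.
Sum of ASFRs = 0.2493 + 0.3434 + 0.2764 + 0.1574 + 0.0722 + 0.0218 = 1.1205
TFR = 5 × 1.1205 = 5.6025
GRR = 0.49261 × 5.6025 = 2.75985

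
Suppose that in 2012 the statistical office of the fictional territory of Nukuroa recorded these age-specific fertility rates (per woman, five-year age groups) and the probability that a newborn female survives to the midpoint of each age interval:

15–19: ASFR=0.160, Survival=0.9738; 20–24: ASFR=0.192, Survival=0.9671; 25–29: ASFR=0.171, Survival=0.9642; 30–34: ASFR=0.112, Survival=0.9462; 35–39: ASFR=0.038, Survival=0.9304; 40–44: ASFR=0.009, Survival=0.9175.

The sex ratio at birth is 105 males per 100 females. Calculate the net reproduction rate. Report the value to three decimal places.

Proportion female at birth = 100 / (100 + 105) = 0.48780.
Weighting each age-specific rate by interval width and survival:
  15–19: 5 × 0.160 × 0.9738 = 0.77904
  20–24: 5 × 0.192 × 0.9671 = 0.92842
  25–29: 5 × 0.171 × 0.9642 = 0.82439
  30–34: 5 × 0.112 × 0.9462 = 0.52987
  35–39: 5 × 0.038 × 0.9304 = 0.17678
  40–44: 5 × 0.009 × 0.9175 = 0.04129
Sum = 3.27979
NRR = 0.48780 × 3.27979 = 1.59988
An NRR exceeding 1 indicates intrinsic growth under these rates.

1.600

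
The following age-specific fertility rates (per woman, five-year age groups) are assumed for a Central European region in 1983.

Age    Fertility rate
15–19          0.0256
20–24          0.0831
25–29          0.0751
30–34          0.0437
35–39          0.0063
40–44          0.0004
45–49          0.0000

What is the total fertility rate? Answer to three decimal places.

1.171

Sum of ASFRs = 0.0256 + 0.0831 + 0.0751 + 0.0437 + 0.0063 + 0.0004 + 0.0000 = 0.2342
TFR = 5 × 0.2342 = 1.171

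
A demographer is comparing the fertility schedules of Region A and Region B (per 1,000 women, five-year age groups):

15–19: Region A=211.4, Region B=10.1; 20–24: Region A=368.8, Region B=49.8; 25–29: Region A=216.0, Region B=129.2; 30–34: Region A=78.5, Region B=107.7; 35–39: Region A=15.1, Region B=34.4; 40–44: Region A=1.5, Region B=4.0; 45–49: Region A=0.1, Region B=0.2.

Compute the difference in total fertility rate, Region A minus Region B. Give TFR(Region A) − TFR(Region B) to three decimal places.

2.780

Region A:
  Sum of ASFRs = 211.4 + 368.8 + 216.0 + 78.5 + 15.1 + 1.5 + 0.1 = 891.4
  TFR = 5 × 891.4 / 1000 = 4.457
Region B:
  Sum of ASFRs = 10.1 + 49.8 + 129.2 + 107.7 + 34.4 + 4.0 + 0.2 = 335.4
  TFR = 5 × 335.4 / 1000 = 1.677
Difference = 4.457 − 1.677 = 2.78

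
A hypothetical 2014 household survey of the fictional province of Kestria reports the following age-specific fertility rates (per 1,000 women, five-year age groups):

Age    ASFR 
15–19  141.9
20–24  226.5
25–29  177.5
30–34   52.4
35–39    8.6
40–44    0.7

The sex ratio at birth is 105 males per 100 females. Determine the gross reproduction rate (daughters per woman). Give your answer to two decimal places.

1.48

Proportion female at birth = 100 / (100 + 105) = 0.48780.
Sum of ASFRs = 141.9 + 226.5 + 177.5 + 52.4 + 8.6 + 0.7 = 607.6
TFR = 5 × 607.6 / 1000 = 3.038
GRR = 0.48780 × 3.038 = 1.48194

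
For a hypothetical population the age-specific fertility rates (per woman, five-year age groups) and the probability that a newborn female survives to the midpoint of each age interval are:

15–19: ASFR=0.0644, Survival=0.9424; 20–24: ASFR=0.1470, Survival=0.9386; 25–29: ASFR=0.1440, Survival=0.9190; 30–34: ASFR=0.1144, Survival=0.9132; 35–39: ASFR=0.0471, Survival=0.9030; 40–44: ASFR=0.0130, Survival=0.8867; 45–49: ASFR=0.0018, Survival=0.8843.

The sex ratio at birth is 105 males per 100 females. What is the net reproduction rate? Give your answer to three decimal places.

1.198

Proportion female at birth = 100 / (100 + 105) = 0.48780.
Survival-weighted fertility by age (5·fₓ·Sₓ):
  15–19: 5 × 0.0644 × 0.9424 = 0.30345
  20–24: 5 × 0.1470 × 0.9386 = 0.68987
  25–29: 5 × 0.1440 × 0.9190 = 0.66168
  30–34: 5 × 0.1144 × 0.9132 = 0.52235
  35–39: 5 × 0.0471 × 0.9030 = 0.21266
  40–44: 5 × 0.0130 × 0.8867 = 0.05764
  45–49: 5 × 0.0018 × 0.8843 = 0.00796
Sum = 2.45561
NRR = 0.48780 × 2.45561 = 1.19785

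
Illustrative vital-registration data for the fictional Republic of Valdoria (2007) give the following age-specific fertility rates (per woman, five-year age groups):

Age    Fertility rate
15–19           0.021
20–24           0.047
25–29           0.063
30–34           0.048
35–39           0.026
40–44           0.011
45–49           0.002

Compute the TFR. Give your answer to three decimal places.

Sum of ASFRs = 0.021 + 0.047 + 0.063 + 0.048 + 0.026 + 0.011 + 0.002 = 0.218
TFR = 5 × 0.218 = 1.09

1.090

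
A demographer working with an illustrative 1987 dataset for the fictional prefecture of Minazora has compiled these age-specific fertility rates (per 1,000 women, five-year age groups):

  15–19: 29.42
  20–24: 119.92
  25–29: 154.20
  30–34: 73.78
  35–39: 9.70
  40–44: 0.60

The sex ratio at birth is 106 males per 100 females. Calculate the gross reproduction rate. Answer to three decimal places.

Proportion female at birth = 100 / (100 + 106) = 0.48544.
Sum of ASFRs = 29.42 + 119.92 + 154.20 + 73.78 + 9.70 + 0.60 = 387.62
TFR = 5 × 387.62 / 1000 = 1.9381
GRR = 0.48544 × 1.9381 = 0.94083

0.941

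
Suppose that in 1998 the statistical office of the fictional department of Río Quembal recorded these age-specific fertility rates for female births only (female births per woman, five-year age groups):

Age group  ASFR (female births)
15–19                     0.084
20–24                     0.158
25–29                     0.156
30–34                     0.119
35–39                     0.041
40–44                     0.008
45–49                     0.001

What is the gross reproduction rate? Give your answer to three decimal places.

2.835

Sum of female ASFRs = 0.084 + 0.158 + 0.156 + 0.119 + 0.041 + 0.008 + 0.001 = 0.567
GRR = 5 × 0.567 = 2.835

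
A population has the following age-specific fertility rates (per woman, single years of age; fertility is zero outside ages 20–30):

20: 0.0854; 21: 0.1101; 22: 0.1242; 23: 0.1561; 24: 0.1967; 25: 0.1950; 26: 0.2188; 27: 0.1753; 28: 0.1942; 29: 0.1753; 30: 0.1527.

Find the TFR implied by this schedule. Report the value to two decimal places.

1.78

Sum of ASFRs = 0.0854 + 0.1101 + 0.1242 + 0.1561 + 0.1967 + 0.1950 + 0.2188 + 0.1753 + 0.1942 + 0.1753 + 0.1527 = 1.7838
TFR = 1.7838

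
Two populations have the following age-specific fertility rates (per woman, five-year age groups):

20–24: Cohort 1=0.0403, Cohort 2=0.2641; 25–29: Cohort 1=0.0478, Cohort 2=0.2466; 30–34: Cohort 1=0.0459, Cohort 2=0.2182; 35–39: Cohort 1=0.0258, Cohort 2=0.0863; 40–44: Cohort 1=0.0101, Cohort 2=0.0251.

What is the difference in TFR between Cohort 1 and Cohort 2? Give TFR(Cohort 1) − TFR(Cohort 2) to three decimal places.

-3.352

Cohort 1:
  Sum of ASFRs = 0.0403 + 0.0478 + 0.0459 + 0.0258 + 0.0101 = 0.1699
  TFR = 5 × 0.1699 = 0.8495
Cohort 2:
  Sum of ASFRs = 0.2641 + 0.2466 + 0.2182 + 0.0863 + 0.0251 = 0.8403
  TFR = 5 × 0.8403 = 4.2015
Difference = 0.8495 − 4.2015 = -3.352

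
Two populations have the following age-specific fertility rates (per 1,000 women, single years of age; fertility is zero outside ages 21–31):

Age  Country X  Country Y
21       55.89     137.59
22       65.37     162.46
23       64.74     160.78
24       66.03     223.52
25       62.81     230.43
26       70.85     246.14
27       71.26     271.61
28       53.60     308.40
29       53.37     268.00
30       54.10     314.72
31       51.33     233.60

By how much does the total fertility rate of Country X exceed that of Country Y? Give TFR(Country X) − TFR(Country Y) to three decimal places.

Country X:
  Sum of ASFRs = 55.89 + 65.37 + 64.74 + 66.03 + 62.81 + 70.85 + 71.26 + 53.60 + 53.37 + 54.10 + 51.33 = 669.35
  TFR = 669.35 / 1000 = 0.66935
Country Y:
  Sum of ASFRs = 137.59 + 162.46 + 160.78 + 223.52 + 230.43 + 246.14 + 271.61 + 308.40 + 268.00 + 314.72 + 233.60 = 2557.25
  TFR = 2557.25 / 1000 = 2.55725
Difference = 0.66935 − 2.55725 = -1.8879

-1.888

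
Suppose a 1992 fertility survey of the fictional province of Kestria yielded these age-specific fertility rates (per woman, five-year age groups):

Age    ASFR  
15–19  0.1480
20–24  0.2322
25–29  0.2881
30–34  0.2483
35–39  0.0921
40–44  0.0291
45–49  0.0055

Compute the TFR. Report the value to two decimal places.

Sum of ASFRs = 0.1480 + 0.2322 + 0.2881 + 0.2483 + 0.0921 + 0.0291 + 0.0055 = 1.0433
TFR = 5 × 1.0433 = 5.2165

5.22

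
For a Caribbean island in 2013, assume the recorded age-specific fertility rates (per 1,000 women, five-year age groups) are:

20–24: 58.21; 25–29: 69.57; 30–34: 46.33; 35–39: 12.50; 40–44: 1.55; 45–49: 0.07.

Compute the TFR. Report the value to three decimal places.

0.941

Sum of ASFRs = 58.21 + 69.57 + 46.33 + 12.50 + 1.55 + 0.07 = 188.23
TFR = 5 × 188.23 / 1000 = 0.94115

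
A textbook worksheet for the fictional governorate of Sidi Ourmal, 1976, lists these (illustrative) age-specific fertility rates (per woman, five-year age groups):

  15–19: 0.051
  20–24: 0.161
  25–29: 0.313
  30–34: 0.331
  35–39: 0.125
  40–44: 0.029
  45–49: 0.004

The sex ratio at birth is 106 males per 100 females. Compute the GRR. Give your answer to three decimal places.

2.461

Proportion female at birth = 100 / (100 + 106) = 0.48544.
Sum of ASFRs = 0.051 + 0.161 + 0.313 + 0.331 + 0.125 + 0.029 + 0.004 = 1.014
TFR = 5 × 1.014 = 5.07
GRR = 0.48544 × 5.07 = 2.46118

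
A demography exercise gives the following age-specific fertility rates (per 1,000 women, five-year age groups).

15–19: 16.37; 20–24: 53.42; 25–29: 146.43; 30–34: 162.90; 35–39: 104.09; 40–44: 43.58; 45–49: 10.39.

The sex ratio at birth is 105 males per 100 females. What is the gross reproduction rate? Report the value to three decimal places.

Proportion female at birth = 100 / (100 + 105) = 0.48780.
Sum of ASFRs = 16.37 + 53.42 + 146.43 + 162.90 + 104.09 + 43.58 + 10.39 = 537.18
TFR = 5 × 537.18 / 1000 = 2.6859
GRR = 0.48780 × 2.6859 = 1.31018

1.310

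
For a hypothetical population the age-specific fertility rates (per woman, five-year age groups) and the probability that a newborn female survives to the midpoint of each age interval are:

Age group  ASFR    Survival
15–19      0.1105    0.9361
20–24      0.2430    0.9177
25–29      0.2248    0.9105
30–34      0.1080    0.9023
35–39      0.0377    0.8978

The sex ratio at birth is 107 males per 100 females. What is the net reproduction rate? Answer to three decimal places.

Proportion female at birth = 100 / (100 + 107) = 0.48309.
Survival-weighted fertility by age (5·fₓ·Sₓ):
  15–19: 5 × 0.1105 × 0.9361 = 0.51720
  20–24: 5 × 0.2430 × 0.9177 = 1.11501
  25–29: 5 × 0.2248 × 0.9105 = 1.02340
  30–34: 5 × 0.1080 × 0.9023 = 0.48724
  35–39: 5 × 0.0377 × 0.8978 = 0.16924
Sum = 3.31209
NRR = 0.48309 × 3.31209 = 1.60004
An NRR exceeding 1 indicates intrinsic growth under these rates.

1.600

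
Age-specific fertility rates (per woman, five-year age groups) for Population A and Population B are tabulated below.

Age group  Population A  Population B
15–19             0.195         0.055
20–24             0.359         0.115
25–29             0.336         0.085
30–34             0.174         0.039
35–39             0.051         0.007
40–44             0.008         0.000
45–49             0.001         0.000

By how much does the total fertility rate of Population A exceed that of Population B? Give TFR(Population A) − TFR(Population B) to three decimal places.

4.115

Population A:
  Sum of ASFRs = 0.195 + 0.359 + 0.336 + 0.174 + 0.051 + 0.008 + 0.001 = 1.124
  TFR = 5 × 1.124 = 5.62
Population B:
  Sum of ASFRs = 0.055 + 0.115 + 0.085 + 0.039 + 0.007 + 0.000 + 0.000 = 0.301
  TFR = 5 × 0.301 = 1.505
Difference = 5.62 − 1.505 = 4.115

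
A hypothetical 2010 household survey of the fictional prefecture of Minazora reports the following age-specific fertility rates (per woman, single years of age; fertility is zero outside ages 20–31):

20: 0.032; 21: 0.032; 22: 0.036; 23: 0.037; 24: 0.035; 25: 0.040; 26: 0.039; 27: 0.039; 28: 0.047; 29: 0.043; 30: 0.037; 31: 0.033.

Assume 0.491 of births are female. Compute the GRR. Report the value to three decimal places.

0.221

Proportion female at birth = 0.491.
Sum of ASFRs = 0.032 + 0.032 + 0.036 + 0.037 + 0.035 + 0.040 + 0.039 + 0.039 + 0.047 + 0.043 + 0.037 + 0.033 = 0.450
TFR = 0.45
GRR = 0.491 × 0.45 = 0.22095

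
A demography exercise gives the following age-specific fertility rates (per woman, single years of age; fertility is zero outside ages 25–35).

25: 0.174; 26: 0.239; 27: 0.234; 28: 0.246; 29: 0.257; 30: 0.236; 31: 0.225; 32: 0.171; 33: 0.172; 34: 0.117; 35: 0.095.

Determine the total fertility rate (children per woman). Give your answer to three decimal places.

2.166

Sum of ASFRs = 0.174 + 0.239 + 0.234 + 0.246 + 0.257 + 0.236 + 0.225 + 0.171 + 0.172 + 0.117 + 0.095 = 2.166
TFR = 2.166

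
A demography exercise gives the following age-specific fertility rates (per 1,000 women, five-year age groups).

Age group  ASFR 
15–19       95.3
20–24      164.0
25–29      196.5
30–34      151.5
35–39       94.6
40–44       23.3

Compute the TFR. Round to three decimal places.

3.626

Sum of ASFRs = 95.3 + 164.0 + 196.5 + 151.5 + 94.6 + 23.3 = 725.2
TFR = 5 × 725.2 / 1000 = 3.626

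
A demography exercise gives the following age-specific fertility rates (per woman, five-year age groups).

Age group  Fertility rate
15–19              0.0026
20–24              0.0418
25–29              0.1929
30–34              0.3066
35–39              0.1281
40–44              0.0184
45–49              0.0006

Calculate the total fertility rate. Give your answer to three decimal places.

3.455

Sum of ASFRs = 0.0026 + 0.0418 + 0.1929 + 0.3066 + 0.1281 + 0.0184 + 0.0006 = 0.6910
TFR = 5 × 0.6910 = 3.455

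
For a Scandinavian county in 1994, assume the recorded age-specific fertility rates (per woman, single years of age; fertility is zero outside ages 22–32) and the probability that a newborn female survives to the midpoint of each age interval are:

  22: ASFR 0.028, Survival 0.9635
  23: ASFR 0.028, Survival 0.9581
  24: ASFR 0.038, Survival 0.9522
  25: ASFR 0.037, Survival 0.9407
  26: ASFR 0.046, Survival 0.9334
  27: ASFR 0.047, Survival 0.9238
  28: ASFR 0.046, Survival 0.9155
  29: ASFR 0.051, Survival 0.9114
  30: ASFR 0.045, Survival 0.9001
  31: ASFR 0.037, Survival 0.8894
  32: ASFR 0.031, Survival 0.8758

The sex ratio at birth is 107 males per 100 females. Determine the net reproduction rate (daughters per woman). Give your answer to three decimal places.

Proportion female at birth = 100 / (100 + 107) = 0.48309.
Each age group contributes 1 × ASFR × survival:
  22: 1 × 0.028 × 0.9635 = 0.02698
  23: 1 × 0.028 × 0.9581 = 0.02683
  24: 1 × 0.038 × 0.9522 = 0.03618
  25: 1 × 0.037 × 0.9407 = 0.03481
  26: 1 × 0.046 × 0.9334 = 0.04294
  27: 1 × 0.047 × 0.9238 = 0.04342
  28: 1 × 0.046 × 0.9155 = 0.04211
  29: 1 × 0.051 × 0.9114 = 0.04648
  30: 1 × 0.045 × 0.9001 = 0.04050
  31: 1 × 0.037 × 0.8894 = 0.03291
  32: 1 × 0.031 × 0.8758 = 0.02715
Sum = 0.40031
NRR = 0.48309 × 0.40031 = 0.19339

0.193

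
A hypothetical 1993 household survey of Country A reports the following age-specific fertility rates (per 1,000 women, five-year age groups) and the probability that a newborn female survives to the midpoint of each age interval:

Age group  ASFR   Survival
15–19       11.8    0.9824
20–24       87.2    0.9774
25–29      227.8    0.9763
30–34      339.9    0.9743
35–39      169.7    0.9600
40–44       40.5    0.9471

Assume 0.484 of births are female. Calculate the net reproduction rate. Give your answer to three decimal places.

2.061

Proportion female at birth = 0.484.
Each age group contributes 5 × ASFR × survival:
  15–19: 5 × 11.8/1000 × 0.9824 = 0.05796
  20–24: 5 × 87.2/1000 × 0.9774 = 0.42615
  25–29: 5 × 227.8/1000 × 0.9763 = 1.11201
  30–34: 5 × 339.9/1000 × 0.9743 = 1.65582
  35–39: 5 × 169.7/1000 × 0.9600 = 0.81456
  40–44: 5 × 40.5/1000 × 0.9471 = 0.19179
Sum = 4.25829
NRR = 0.484 × 4.25829 = 2.06101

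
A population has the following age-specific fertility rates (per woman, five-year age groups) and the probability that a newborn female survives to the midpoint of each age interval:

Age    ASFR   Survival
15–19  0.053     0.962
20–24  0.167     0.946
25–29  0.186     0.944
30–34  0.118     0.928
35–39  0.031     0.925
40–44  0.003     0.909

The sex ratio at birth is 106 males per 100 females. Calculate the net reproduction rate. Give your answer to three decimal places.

Proportion female at birth = 100 / (100 + 106) = 0.48544.
Weighting each age-specific rate by interval width and survival:
  15–19: 5 × 0.053 × 0.962 = 0.25493
  20–24: 5 × 0.167 × 0.946 = 0.78991
  25–29: 5 × 0.186 × 0.944 = 0.87792
  30–34: 5 × 0.118 × 0.928 = 0.54752
  35–39: 5 × 0.031 × 0.925 = 0.14338
  40–44: 5 × 0.003 × 0.909 = 0.01364
Sum = 2.62730
NRR = 0.48544 × 2.62730 = 1.27540
With NRR above 1 the population is above replacement fertility.

1.275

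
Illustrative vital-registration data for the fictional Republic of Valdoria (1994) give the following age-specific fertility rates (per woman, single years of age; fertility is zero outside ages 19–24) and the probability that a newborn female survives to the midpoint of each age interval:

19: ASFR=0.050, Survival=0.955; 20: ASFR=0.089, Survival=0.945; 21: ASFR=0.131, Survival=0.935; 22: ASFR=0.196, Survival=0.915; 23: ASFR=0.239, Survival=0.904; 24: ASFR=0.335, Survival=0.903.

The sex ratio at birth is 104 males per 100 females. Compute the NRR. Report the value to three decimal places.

0.467

Proportion female at birth = 100 / (100 + 104) = 0.49020.
Survival-weighted fertility by age (1·fₓ·Sₓ):
  19: 1 × 0.050 × 0.955 = 0.04775
  20: 1 × 0.089 × 0.945 = 0.08411
  21: 1 × 0.131 × 0.935 = 0.12249
  22: 1 × 0.196 × 0.915 = 0.17934
  23: 1 × 0.239 × 0.904 = 0.21606
  24: 1 × 0.335 × 0.903 = 0.30251
Sum = 0.95226
NRR = 0.49020 × 0.95226 = 0.46680
An NRR under 1 implies long-run decline under these rates.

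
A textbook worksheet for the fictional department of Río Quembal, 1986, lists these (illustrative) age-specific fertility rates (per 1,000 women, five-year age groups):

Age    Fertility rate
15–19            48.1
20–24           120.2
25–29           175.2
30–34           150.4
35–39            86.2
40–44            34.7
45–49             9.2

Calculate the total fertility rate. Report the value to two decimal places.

Sum of ASFRs = 48.1 + 120.2 + 175.2 + 150.4 + 86.2 + 34.7 + 9.2 = 624.0
TFR = 5 × 624.0 / 1000 = 3.12

3.12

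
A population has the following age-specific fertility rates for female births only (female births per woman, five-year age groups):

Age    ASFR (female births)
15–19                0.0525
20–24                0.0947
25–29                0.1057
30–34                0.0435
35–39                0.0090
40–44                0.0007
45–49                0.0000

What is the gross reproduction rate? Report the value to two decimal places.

1.53

Sum of female ASFRs = 0.0525 + 0.0947 + 0.1057 + 0.0435 + 0.0090 + 0.0007 + 0.0000 = 0.3061
GRR = 5 × 0.3061 = 1.5305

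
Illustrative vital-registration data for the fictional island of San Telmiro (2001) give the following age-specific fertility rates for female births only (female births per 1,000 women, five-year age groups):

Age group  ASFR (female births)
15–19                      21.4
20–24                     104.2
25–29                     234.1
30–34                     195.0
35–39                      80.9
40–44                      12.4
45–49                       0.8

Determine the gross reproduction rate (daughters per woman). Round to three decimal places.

Sum of female ASFRs = 21.4 + 104.2 + 234.1 + 195.0 + 80.9 + 12.4 + 0.8 = 648.8
GRR = 5 × 648.8 / 1000 = 3.244

3.244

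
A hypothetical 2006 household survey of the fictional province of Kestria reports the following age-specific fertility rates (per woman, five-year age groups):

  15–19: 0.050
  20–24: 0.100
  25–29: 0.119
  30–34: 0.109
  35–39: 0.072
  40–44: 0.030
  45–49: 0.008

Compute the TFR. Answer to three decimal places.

Sum of ASFRs = 0.050 + 0.100 + 0.119 + 0.109 + 0.072 + 0.030 + 0.008 = 0.488
TFR = 5 × 0.488 = 2.44

2.440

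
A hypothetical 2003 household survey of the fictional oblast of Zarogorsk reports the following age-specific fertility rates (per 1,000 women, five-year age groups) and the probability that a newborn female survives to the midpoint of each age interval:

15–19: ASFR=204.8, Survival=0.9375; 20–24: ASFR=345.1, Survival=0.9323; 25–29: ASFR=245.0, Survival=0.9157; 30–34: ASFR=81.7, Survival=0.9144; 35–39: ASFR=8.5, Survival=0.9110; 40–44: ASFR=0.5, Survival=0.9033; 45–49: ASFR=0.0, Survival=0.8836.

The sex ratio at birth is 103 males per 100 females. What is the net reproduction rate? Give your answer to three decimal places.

2.022

Proportion female at birth = 100 / (100 + 103) = 0.49261.
Per-age-group product (5 × ASFR × survival probability):
  15–19: 5 × 204.8/1000 × 0.9375 = 0.96000
  20–24: 5 × 345.1/1000 × 0.9323 = 1.60868
  25–29: 5 × 245.0/1000 × 0.9157 = 1.12173
  30–34: 5 × 81.7/1000 × 0.9144 = 0.37353
  35–39: 5 × 8.5/1000 × 0.9110 = 0.03872
  40–44: 5 × 0.5/1000 × 0.9033 = 0.00226
  45–49: 5 × 0.0/1000 × 0.8836 = 0.00000
Sum = 4.10492
NRR = 0.49261 × 4.10492 = 2.02212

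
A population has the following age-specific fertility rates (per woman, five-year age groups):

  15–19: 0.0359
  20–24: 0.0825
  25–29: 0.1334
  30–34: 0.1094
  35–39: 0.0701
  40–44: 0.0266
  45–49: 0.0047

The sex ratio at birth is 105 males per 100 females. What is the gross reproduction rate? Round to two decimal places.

1.13

Proportion female at birth = 100 / (100 + 105) = 0.48780.
Sum of ASFRs = 0.0359 + 0.0825 + 0.1334 + 0.1094 + 0.0701 + 0.0266 + 0.0047 = 0.4626
TFR = 5 × 0.4626 = 2.313
GRR = 0.48780 × 2.313 = 1.12828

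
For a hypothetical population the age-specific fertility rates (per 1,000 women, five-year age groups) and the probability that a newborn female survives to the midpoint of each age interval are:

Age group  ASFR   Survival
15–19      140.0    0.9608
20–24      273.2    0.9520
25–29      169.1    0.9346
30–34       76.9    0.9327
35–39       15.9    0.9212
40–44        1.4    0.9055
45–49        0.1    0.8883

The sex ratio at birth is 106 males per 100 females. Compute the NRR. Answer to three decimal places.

1.554

Proportion female at birth = 100 / (100 + 106) = 0.48544.
Each age group contributes 5 × ASFR × survival:
  15–19: 5 × 140.0/1000 × 0.9608 = 0.67256
  20–24: 5 × 273.2/1000 × 0.9520 = 1.30043
  25–29: 5 × 169.1/1000 × 0.9346 = 0.79020
  30–34: 5 × 76.9/1000 × 0.9327 = 0.35862
  35–39: 5 × 15.9/1000 × 0.9212 = 0.07324
  40–44: 5 × 1.4/1000 × 0.9055 = 0.00634
  45–49: 5 × 0.1/1000 × 0.8883 = 0.00044
Sum = 3.20183
NRR = 0.48544 × 3.20183 = 1.55430
An NRR exceeding 1 indicates intrinsic growth under these rates.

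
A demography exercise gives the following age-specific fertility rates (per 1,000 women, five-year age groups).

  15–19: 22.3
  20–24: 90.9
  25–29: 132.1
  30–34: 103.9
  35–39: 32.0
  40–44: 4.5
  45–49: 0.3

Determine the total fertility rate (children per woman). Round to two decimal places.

Sum of ASFRs = 22.3 + 90.9 + 132.1 + 103.9 + 32.0 + 4.5 + 0.3 = 386.0
TFR = 5 × 386.0 / 1000 = 1.93

1.93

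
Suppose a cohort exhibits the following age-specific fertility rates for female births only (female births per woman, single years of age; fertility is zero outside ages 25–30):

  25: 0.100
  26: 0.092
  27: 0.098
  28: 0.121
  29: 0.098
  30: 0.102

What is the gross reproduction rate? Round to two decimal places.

Sum of female ASFRs = 0.100 + 0.092 + 0.098 + 0.121 + 0.098 + 0.102 = 0.611
GRR = 0.611

0.61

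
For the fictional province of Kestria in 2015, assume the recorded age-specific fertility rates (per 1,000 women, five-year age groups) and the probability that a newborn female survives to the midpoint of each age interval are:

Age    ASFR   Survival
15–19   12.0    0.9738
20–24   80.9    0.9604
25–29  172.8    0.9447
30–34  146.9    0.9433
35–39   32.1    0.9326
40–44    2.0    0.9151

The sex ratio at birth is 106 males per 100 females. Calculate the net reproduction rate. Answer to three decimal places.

Proportion female at birth = 100 / (100 + 106) = 0.48544.
Survival-weighted fertility by age (5·fₓ·Sₓ):
  15–19: 5 × 12.0/1000 × 0.9738 = 0.05843
  20–24: 5 × 80.9/1000 × 0.9604 = 0.38848
  25–29: 5 × 172.8/1000 × 0.9447 = 0.81622
  30–34: 5 × 146.9/1000 × 0.9433 = 0.69285
  35–39: 5 × 32.1/1000 × 0.9326 = 0.14968
  40–44: 5 × 2.0/1000 × 0.9151 = 0.00915
Sum = 2.11481
NRR = 0.48544 × 2.11481 = 1.02661
NRR > 1, so each generation more than replaces itself.

1.027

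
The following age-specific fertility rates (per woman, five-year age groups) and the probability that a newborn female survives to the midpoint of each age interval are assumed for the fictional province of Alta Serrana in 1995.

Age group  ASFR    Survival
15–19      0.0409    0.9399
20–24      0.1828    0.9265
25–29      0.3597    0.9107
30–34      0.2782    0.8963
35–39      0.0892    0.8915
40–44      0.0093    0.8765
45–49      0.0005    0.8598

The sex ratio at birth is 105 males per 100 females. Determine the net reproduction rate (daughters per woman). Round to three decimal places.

2.129

Proportion female at birth = 100 / (100 + 105) = 0.48780.
Each age group contributes 5 × ASFR × survival:
  15–19: 5 × 0.0409 × 0.9399 = 0.19221
  20–24: 5 × 0.1828 × 0.9265 = 0.84682
  25–29: 5 × 0.3597 × 0.9107 = 1.63789
  30–34: 5 × 0.2782 × 0.8963 = 1.24675
  35–39: 5 × 0.0892 × 0.8915 = 0.39761
  40–44: 5 × 0.0093 × 0.8765 = 0.04076
  45–49: 5 × 0.0005 × 0.8598 = 0.00215
Sum = 4.36419
NRR = 0.48780 × 4.36419 = 2.12885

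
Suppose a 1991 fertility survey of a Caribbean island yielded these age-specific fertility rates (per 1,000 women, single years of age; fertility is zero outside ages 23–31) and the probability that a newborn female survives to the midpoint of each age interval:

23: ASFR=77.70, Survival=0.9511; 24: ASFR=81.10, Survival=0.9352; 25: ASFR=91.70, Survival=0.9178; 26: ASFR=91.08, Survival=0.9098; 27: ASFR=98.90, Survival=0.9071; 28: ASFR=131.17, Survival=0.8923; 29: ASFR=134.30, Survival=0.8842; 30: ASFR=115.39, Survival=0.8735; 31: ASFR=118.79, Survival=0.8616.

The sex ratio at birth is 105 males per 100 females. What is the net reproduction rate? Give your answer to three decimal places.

0.412

Proportion female at birth = 100 / (100 + 105) = 0.48780.
Survival-weighted fertility by age (1·fₓ·Sₓ):
  23: 1 × 77.70/1000 × 0.9511 = 0.07390
  24: 1 × 81.10/1000 × 0.9352 = 0.07584
  25: 1 × 91.70/1000 × 0.9178 = 0.08416
  26: 1 × 91.08/1000 × 0.9098 = 0.08286
  27: 1 × 98.90/1000 × 0.9071 = 0.08971
  28: 1 × 131.17/1000 × 0.8923 = 0.11704
  29: 1 × 134.30/1000 × 0.8842 = 0.11875
  30: 1 × 115.39/1000 × 0.8735 = 0.10079
  31: 1 × 118.79/1000 × 0.8616 = 0.10235
Sum = 0.84540
NRR = 0.48780 × 0.84540 = 0.41239
NRR < 1, so the cohort does not fully replace itself.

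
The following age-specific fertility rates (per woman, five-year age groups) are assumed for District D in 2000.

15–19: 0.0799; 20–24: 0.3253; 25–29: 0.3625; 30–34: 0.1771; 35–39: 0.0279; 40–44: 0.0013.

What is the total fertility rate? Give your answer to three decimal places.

4.870

Sum of ASFRs = 0.0799 + 0.3253 + 0.3625 + 0.1771 + 0.0279 + 0.0013 = 0.9740
TFR = 5 × 0.9740 = 4.87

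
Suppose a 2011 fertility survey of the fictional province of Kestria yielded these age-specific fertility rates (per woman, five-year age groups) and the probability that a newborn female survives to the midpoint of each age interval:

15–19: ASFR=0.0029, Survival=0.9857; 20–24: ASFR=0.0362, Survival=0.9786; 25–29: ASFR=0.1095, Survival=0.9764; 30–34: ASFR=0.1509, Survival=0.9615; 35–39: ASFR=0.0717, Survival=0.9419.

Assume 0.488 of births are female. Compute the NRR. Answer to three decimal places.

0.873

Proportion female at birth = 0.488.
Weighting each age-specific rate by interval width and survival:
  15–19: 5 × 0.0029 × 0.9857 = 0.01429
  20–24: 5 × 0.0362 × 0.9786 = 0.17713
  25–29: 5 × 0.1095 × 0.9764 = 0.53458
  30–34: 5 × 0.1509 × 0.9615 = 0.72545
  35–39: 5 × 0.0717 × 0.9419 = 0.33767
Sum = 1.78912
NRR = 0.488 × 1.78912 = 0.87309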